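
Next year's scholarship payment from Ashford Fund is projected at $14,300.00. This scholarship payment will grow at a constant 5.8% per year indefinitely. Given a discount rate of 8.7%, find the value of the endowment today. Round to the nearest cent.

Growing perpetuity: P = D₁ / (r − g) = $14,300.0000 / (0.087 − 0.058) = $493,103.45

$493103.45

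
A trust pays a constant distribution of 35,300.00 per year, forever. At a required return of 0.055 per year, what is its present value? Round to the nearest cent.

Level perpetuity: PV = C / r = 35,300.00 / 0.055 = 641,818.18

641818.18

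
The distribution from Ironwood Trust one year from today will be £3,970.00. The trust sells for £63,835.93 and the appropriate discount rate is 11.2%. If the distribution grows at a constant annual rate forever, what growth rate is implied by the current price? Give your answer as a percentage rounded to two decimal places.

P = D₁/(r−g) ⇒ g = r − D₁/P = 0.112 − £3,970.00/£63,835.93 = 0.049809

4.98%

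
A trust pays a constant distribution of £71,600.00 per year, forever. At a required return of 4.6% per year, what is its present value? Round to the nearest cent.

Level perpetuity: PV = C / r = £71,600.00 / 0.046 = £1,556,521.74

£1556521.74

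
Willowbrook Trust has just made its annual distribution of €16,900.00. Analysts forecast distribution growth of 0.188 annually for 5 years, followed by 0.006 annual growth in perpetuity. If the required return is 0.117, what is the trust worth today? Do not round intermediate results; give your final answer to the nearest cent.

€310484.19

D_1 = 20077.20000
D_2 = 23851.71360
D_3 = 28335.83576
D_4 = 33662.97288
D_5 = 39991.61178
Terminal value at year 5: TV = D_5×(1+g_2)/(r−g_2) = 40231.56145/0.111 = 362446.49956
P_0 = D_1/(1+r)^1 + D_2/(1+r)^2 + D_3/(1+r)^3 + D_4/(1+r)^4 + D_5/(1+r)^5 + TV/(1+r)^5
    = 17974.21665 + 19116.71386 + 20331.83175 + 21624.18632 + 22998.68697 + 208438.55041 = 310484.18597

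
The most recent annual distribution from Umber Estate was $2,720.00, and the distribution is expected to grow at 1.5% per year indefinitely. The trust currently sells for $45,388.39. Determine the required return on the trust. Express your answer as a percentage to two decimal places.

7.58%

D₁ = $2,720.00 × 1.015 = $2,760.8000
P = D₁/(r − g) ⇒ r = D₁/P + g = $2,760.8000/$45,388.39 + 0.015 = 0.060826 + 0.015 = 0.075826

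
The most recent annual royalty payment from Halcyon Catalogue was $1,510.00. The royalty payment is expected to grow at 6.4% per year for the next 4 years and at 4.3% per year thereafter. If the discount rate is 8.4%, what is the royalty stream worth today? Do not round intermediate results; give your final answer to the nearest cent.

D_1 = 1606.64000
D_2 = 1709.46496
D_3 = 1818.87072
D_4 = 1935.27844
Terminal value at year 4: TV = D_4×(1+g_2)/(r−g_2) = 2018.49542/0.041 = 49231.59552
P_0 = D_1/(1+r)^1 + D_2/(1+r)^2 + D_3/(1+r)^3 + D_4/(1+r)^4 + TV/(1+r)^4
    = 1482.14022 + 1454.79446 + 1427.95323 + 1401.60723 + 35655.52061 = 41422.01576

$41422.02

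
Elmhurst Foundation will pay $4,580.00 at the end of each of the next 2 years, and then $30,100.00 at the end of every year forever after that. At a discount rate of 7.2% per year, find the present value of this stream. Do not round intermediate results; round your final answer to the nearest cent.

$372042.52

PV of 2-year annuity: $4,580.00 × [1 − (1+0.072)^−2] / 0.072 = 8257.82468
Perpetuity value at year 2: $30,100.00 / 0.072 = 418055.55556
PV of perpetuity: 418055.55556 / (1+0.072)^2 = 363784.69902
Total PV = 8257.82468 + 363784.69902 = 372042.52370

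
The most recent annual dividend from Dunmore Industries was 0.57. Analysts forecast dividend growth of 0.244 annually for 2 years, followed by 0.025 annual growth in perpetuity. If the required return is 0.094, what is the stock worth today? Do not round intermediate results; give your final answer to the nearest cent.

D_1 = 0.70908
D_2 = 0.88210
Terminal value at year 2: TV = D_2×(1+g_2)/(r−g_2) = 0.90415/0.069 = 13.10359
P_0 = D_1/(1+r)^1 + D_2/(1+r)^2 + TV/(1+r)^2
    = 0.64815 + 0.73702 + 10.94853 = 12.33370

12.33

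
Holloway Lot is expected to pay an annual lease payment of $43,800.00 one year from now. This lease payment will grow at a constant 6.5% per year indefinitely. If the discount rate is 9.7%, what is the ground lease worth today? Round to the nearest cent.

$1368750.00

Growing perpetuity: P = D₁ / (r − g) = $43,800.0000 / (0.097 − 0.065) = $1,368,750.00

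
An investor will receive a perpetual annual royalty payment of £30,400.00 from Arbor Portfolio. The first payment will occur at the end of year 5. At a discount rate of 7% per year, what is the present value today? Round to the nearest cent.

Value at end of year 4: C / r = £30,400.00 / 0.07 = £434,285.7143
Discount to today: PV = £434,285.7143 / (1 + 0.07)^4 = £434,285.7143 / 1.310796 = £331,314.49

£331314.49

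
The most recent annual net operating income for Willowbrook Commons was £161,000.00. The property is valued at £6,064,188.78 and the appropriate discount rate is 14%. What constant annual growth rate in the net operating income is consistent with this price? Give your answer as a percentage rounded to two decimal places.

11.05%

P = D₀(1+g)/(r−g) ⇒ P(r−g) = D₀(1+g) ⇒ g(P+D₀) = P·r − D₀
g = (P·r − D₀)/(P + D₀) = (£6,064,188.78×0.14 − £161,000.00) / (£6,064,188.78 + £161,000.00) = 0.110517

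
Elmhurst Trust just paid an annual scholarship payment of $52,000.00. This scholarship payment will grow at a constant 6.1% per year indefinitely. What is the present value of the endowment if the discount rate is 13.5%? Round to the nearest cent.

D₁ = D₀ × (1 + g) = $52,000.00 × 1.061 = $55,172.0000
Growing perpetuity: P = D₁ / (r − g) = $55,172.0000 / (0.135 − 0.061) = $745,567.57

$745567.57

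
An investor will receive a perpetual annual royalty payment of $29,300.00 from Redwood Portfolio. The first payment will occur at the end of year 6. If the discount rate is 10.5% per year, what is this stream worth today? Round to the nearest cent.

$169381.87

Value at end of year 5: C / r = $29,300.00 / 0.105 = $279,047.6190
Discount to today: PV = $279,047.6190 / (1 + 0.105)^5 = $279,047.6190 / 1.647447 = $169,381.87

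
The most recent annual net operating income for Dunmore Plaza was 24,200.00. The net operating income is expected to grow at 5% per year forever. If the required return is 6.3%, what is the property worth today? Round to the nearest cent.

1954615.38

D₁ = D₀ × (1 + g) = 24,200.00 × 1.05 = 25,410.0000
Growing perpetuity: P = D₁ / (r − g) = 25,410.0000 / (0.063 − 0.05) = 1,954,615.38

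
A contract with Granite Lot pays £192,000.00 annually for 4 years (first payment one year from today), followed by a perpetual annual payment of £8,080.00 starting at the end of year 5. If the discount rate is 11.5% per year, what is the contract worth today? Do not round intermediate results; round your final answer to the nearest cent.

PV of 4-year annuity: £192,000.00 × [1 − (1+0.115)^−4] / 0.115 = 589365.84948
Perpetuity value at year 4: £8,080.00 / 0.115 = 70260.86957
PV of perpetuity: 70260.86957 / (1+0.115)^4 = 45458.39007
Total PV = 589365.84948 + 45458.39007 = 634824.23955

£634824.24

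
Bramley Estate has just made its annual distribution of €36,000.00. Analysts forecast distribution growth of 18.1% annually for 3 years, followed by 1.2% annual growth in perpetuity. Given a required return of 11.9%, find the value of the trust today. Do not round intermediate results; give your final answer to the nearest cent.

€520691.20

D_1 = 42516.00000
D_2 = 50211.39600
D_3 = 59299.65868
Terminal value at year 3: TV = D_3×(1+g_2)/(r−g_2) = 60011.25458/0.107 = 560852.84654
P_0 = D_1/(1+r)^1 + D_2/(1+r)^2 + D_3/(1+r)^3 + TV/(1+r)^3
    = 37994.63807 + 40099.79228 + 42321.58595 + 400275.18677 = 520691.20307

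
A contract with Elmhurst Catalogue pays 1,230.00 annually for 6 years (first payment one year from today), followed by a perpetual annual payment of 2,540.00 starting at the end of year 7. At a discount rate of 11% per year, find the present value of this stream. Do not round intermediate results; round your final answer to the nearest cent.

PV of 6-year annuity: 1,230.00 × [1 − (1+0.11)^−6] / 0.11 = 5203.56156
Perpetuity value at year 6: 2,540.00 / 0.11 = 23090.90909
PV of perpetuity: 23090.90909 / (1+0.11)^6 = 12345.34294
Total PV = 5203.56156 + 12345.34294 = 17548.90450

17548.90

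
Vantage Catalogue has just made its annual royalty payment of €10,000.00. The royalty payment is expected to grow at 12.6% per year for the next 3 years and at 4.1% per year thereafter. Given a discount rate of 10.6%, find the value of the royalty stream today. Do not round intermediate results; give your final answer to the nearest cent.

D_1 = 11260.00000
D_2 = 12678.76000
D_3 = 14276.28376
Terminal value at year 3: TV = D_3×(1+g_2)/(r−g_2) = 14861.61139/0.065 = 228640.17529
P_0 = D_1/(1+r)^1 + D_2/(1+r)^2 + D_3/(1+r)^3 + TV/(1+r)^3
    = 10180.83183 + 10364.93367 + 10552.36466 + 169000.17857 = 200098.30872

€200098.31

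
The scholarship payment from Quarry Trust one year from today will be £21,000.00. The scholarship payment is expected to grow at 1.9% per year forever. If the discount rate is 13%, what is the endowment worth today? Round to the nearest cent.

Growing perpetuity: P = D₁ / (r − g) = £21,000.0000 / (0.13 − 0.019) = £189,189.19

£189189.19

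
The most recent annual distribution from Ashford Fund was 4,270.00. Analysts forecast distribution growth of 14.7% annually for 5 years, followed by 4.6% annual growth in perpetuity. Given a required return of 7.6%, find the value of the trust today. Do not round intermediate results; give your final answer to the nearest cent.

230891.65

D_1 = 4897.69000
D_2 = 5617.65043
D_3 = 6443.44504
D_4 = 7390.63146
D_5 = 8477.05429
Terminal value at year 5: TV = D_5×(1+g_2)/(r−g_2) = 8866.99879/0.03 = 295566.62624
P_0 = D_1/(1+r)^1 + D_2/(1+r)^2 + D_3/(1+r)^3 + D_4/(1+r)^4 + D_5/(1+r)^5 + TV/(1+r)^5
    = 4551.75651 + 4852.10475 + 5172.27151 + 5513.56452 + 5877.37780 + 204924.57247 = 230891.64755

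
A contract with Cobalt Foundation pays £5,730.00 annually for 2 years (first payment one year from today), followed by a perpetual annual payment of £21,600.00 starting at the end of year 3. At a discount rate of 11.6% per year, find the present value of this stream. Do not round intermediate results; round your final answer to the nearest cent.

£159244.15

PV of 2-year annuity: £5,730.00 × [1 − (1+0.116)^−2] / 0.116 = 9735.13316
Perpetuity value at year 2: £21,600.00 / 0.116 = 186206.89655
PV of perpetuity: 186206.89655 / (1+0.116)^2 = 149509.01240
Total PV = 9735.13316 + 149509.01240 = 159244.14556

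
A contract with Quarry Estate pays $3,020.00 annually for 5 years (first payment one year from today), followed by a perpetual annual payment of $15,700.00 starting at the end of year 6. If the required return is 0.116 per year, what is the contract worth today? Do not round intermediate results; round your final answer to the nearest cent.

PV of 5-year annuity: $3,020.00 × [1 − (1+0.116)^−5] / 0.116 = 10995.17036
Perpetuity value at year 5: $15,700.00 / 0.116 = 135344.82759
PV of perpetuity: 135344.82759 / (1+0.116)^5 = 78184.50487
Total PV = 10995.17036 + 78184.50487 = 89179.67522

$89179.68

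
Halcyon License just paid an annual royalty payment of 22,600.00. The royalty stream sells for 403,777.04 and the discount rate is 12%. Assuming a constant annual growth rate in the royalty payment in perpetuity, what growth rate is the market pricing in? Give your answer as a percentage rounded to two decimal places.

6.06%

P = D₀(1+g)/(r−g) ⇒ P(r−g) = D₀(1+g) ⇒ g(P+D₀) = P·r − D₀
g = (P·r − D₀)/(P + D₀) = (403,777.04×0.12 − 22,600.00) / (403,777.04 + 22,600.00) = 0.060635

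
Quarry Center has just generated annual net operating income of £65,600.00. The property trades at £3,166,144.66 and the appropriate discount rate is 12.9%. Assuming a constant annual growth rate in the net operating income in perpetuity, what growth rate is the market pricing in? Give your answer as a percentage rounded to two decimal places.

10.61%

P = D₀(1+g)/(r−g) ⇒ P(r−g) = D₀(1+g) ⇒ g(P+D₀) = P·r − D₀
g = (P·r − D₀)/(P + D₀) = (£3,166,144.66×0.129 − £65,600.00) / (£3,166,144.66 + £65,600.00) = 0.106083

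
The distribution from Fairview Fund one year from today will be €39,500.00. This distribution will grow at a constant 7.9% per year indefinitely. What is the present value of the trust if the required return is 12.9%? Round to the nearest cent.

Growing perpetuity: P = D₁ / (r − g) = €39,500.0000 / (0.129 − 0.079) = €790,000.00

€790000.00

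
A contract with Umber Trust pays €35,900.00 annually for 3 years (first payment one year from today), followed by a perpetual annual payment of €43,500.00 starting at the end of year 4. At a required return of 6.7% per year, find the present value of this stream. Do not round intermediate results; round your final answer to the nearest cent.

€629199.10

PV of 3-year annuity: €35,900.00 × [1 − (1+0.067)^−3] / 0.067 = 94731.73277
Perpetuity value at year 3: €43,500.00 / 0.067 = 649253.73134
PV of perpetuity: 649253.73134 / (1+0.067)^3 = 534467.36991
Total PV = 94731.73277 + 534467.36991 = 629199.10268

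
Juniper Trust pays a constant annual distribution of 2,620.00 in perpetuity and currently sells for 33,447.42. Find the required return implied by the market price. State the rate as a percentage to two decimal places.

P = C/r ⇒ r = C/P = 2,620.00/33,447.42 = 0.078332

7.83%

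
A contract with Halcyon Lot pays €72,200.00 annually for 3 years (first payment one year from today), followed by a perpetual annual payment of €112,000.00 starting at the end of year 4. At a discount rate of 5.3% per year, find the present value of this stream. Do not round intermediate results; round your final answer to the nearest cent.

PV of 3-year annuity: €72,200.00 × [1 − (1+0.053)^−3] / 0.053 = 195518.43636
Perpetuity value at year 3: €112,000.00 / 0.053 = 2113207.54717
PV of perpetuity: 2113207.54717 / (1+0.053)^3 = 1809910.24977
Total PV = 195518.43636 + 1809910.24977 = 2005428.68613

€2005428.69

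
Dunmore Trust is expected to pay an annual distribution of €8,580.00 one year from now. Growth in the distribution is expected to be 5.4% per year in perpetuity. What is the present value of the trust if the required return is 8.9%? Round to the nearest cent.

€245142.86

Growing perpetuity: P = D₁ / (r − g) = €8,580.0000 / (0.089 − 0.054) = €245,142.86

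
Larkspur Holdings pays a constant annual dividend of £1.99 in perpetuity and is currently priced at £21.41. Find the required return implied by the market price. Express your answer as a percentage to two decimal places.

P = C/r ⇒ r = C/P = £1.99/£21.41 = 0.092947

9.29%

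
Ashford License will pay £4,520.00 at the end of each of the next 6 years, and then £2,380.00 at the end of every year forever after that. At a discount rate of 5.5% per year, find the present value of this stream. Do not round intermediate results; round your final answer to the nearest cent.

£53963.16

PV of 6-year annuity: £4,520.00 × [1 − (1+0.055)^−6] / 0.055 = 22579.79700
Perpetuity value at year 6: £2,380.00 / 0.055 = 43272.72727
PV of perpetuity: 43272.72727 / (1+0.055)^6 = 31383.36514
Total PV = 22579.79700 + 31383.36514 = 53963.16213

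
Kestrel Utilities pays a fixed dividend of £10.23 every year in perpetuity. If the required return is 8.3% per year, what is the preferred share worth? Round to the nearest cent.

Level perpetuity: PV = C / r = £10.23 / 0.083 = £123.25

£123.25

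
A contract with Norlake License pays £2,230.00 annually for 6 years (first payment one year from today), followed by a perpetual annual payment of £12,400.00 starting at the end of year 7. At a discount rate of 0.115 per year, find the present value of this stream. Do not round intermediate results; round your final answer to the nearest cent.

£65414.20

PV of 6-year annuity: £2,230.00 × [1 − (1+0.115)^−6] / 0.115 = 9299.75569
Perpetuity value at year 6: £12,400.00 / 0.115 = 107826.08696
PV of perpetuity: 107826.08696 / (1+0.115)^6 = 56114.44095
Total PV = 9299.75569 + 56114.44095 = 65414.19664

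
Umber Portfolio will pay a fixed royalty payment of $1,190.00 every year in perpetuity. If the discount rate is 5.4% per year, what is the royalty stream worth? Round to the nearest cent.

$22037.04

Level perpetuity: PV = C / r = $1,190.00 / 0.054 = $22,037.04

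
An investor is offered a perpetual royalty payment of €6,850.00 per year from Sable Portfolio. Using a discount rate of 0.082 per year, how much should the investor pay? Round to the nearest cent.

€83536.59

Level perpetuity: PV = C / r = €6,850.00 / 0.082 = €83,536.59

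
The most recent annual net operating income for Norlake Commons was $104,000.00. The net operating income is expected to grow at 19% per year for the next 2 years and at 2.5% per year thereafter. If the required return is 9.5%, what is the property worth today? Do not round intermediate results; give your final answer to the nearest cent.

D_1 = 123760.00000
D_2 = 147274.40000
Terminal value at year 2: TV = D_2×(1+g_2)/(r−g_2) = 150956.26000/0.07 = 2156518.00000
P_0 = D_1/(1+r)^1 + D_2/(1+r)^2 + TV/(1+r)^2
    = 113022.83105 + 122828.46479 + 1798559.66306 = 2034410.95890

$2034410.96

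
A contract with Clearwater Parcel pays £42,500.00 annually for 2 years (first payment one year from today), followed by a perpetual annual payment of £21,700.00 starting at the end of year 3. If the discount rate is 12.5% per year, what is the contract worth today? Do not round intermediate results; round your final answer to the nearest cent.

£208523.46

PV of 2-year annuity: £42,500.00 × [1 − (1+0.125)^−2] / 0.125 = 71358.02469
Perpetuity value at year 2: £21,700.00 / 0.125 = 173600.00000
PV of perpetuity: 173600.00000 / (1+0.125)^2 = 137165.43210
Total PV = 71358.02469 + 137165.43210 = 208523.45679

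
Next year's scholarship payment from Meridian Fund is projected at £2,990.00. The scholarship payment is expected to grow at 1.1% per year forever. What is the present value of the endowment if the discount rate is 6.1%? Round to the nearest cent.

£59800.00

Growing perpetuity: P = D₁ / (r − g) = £2,990.0000 / (0.061 − 0.011) = £59,800.00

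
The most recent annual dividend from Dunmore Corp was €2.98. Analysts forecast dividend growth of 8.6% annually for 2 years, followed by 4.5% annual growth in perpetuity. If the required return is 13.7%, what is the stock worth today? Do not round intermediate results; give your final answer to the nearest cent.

D_1 = 3.23628
D_2 = 3.51460
Terminal value at year 2: TV = D_2×(1+g_2)/(r−g_2) = 3.67276/0.092 = 39.92127
P_0 = D_1/(1+r)^1 + D_2/(1+r)^2 + TV/(1+r)^2
    = 2.84633 + 2.71866 + 30.88044 = 36.44543

€36.45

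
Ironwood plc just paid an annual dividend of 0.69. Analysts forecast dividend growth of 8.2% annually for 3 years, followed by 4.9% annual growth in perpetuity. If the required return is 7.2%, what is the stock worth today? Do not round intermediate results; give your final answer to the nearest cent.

34.47

D_1 = 0.74658
D_2 = 0.80780
D_3 = 0.87404
Terminal value at year 3: TV = D_3×(1+g_2)/(r−g_2) = 0.91687/0.023 = 39.86378
P_0 = D_1/(1+r)^1 + D_2/(1+r)^2 + D_3/(1+r)^3 + TV/(1+r)^3
    = 0.69644 + 0.70293 + 0.70949 + 32.35893 = 34.46779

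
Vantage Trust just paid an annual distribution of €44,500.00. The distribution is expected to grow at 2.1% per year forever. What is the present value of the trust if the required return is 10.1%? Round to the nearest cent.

D₁ = D₀ × (1 + g) = €44,500.00 × 1.021 = €45,434.5000
Growing perpetuity: P = D₁ / (r − g) = €45,434.5000 / (0.101 − 0.021) = €567,931.25

€567931.25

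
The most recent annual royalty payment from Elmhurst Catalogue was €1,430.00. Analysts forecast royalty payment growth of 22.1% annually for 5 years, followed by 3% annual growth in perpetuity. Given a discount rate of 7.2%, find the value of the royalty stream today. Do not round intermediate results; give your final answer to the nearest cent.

€77969.41

D_1 = 1746.03000
D_2 = 2131.90263
D_3 = 2603.05311
D_4 = 3178.32785
D_5 = 3880.73830
Terminal value at year 5: TV = D_5×(1+g_2)/(r−g_2) = 3997.16045/0.042 = 95170.48696
P_0 = D_1/(1+r)^1 + D_2/(1+r)^2 + D_3/(1+r)^3 + D_4/(1+r)^4 + D_5/(1+r)^5 + TV/(1+r)^5
    = 1628.75933 + 1855.14472 + 2112.99599 + 2406.68667 + 2741.19815 + 67224.62135 = 77969.40621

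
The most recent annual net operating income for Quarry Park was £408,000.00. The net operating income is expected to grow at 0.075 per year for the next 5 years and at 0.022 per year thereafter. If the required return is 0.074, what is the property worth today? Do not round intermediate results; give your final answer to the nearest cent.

D_1 = 438600.00000
D_2 = 471495.00000
D_3 = 506857.12500
D_4 = 544871.40938
D_5 = 585736.76508
Terminal value at year 5: TV = D_5×(1+g_2)/(r−g_2) = 598622.97391/0.052 = 11511980.26750
P_0 = D_1/(1+r)^1 + D_2/(1+r)^2 + D_3/(1+r)^3 + D_4/(1+r)^4 + D_5/(1+r)^5 + TV/(1+r)^5
    = 408379.88827 + 408760.13025 + 409140.72627 + 409521.67667 + 409902.98177 + 8056170.14172 = 10101875.54495

£10101875.54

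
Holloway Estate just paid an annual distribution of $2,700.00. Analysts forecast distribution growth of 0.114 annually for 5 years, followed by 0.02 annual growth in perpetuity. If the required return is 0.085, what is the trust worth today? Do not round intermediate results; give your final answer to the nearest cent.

$62964.21

D_1 = 3007.80000
D_2 = 3350.68920
D_3 = 3732.66777
D_4 = 4158.19189
D_5 = 4632.22577
Terminal value at year 5: TV = D_5×(1+g_2)/(r−g_2) = 4724.87029/0.065 = 72690.31209
P_0 = D_1/(1+r)^1 + D_2/(1+r)^2 + D_3/(1+r)^3 + D_4/(1+r)^4 + D_5/(1+r)^5 + TV/(1+r)^5
    = 2772.16590 + 2846.26066 + 2922.33582 + 3000.44434 + 3080.64055 + 48342.35937 = 62964.20664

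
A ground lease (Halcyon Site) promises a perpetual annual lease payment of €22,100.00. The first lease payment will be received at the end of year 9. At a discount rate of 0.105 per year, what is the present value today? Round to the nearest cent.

Value at end of year 8: C / r = €22,100.00 / 0.105 = €210,476.1905
Discount to today: PV = €210,476.1905 / (1 + 0.105)^8 = €210,476.1905 / 2.222789 = €94,690.14

€94690.14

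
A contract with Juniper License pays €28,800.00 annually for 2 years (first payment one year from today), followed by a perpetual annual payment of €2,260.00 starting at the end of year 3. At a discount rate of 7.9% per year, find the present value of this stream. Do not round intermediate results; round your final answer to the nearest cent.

PV of 2-year annuity: €28,800.00 × [1 − (1+0.079)^−2] / 0.079 = 51428.52726
Perpetuity value at year 2: €2,260.00 / 0.079 = 28607.59494
PV of perpetuity: 28607.59494 / (1+0.079)^2 = 24571.88412
Total PV = 51428.52726 + 24571.88412 = 76000.41137

€76000.41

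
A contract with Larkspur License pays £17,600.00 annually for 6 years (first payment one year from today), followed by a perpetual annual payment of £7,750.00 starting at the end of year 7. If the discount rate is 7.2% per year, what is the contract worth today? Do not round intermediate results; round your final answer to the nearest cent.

£154300.82

PV of 6-year annuity: £17,600.00 × [1 − (1+0.072)^−6] / 0.072 = 83375.63104
Perpetuity value at year 6: £7,750.00 / 0.072 = 107638.88889
PV of perpetuity: 107638.88889 / (1+0.072)^6 = 70925.18772
Total PV = 83375.63104 + 70925.18772 = 154300.81876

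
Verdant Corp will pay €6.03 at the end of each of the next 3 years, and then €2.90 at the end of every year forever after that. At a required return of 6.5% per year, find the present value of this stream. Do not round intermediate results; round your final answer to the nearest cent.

€52.91

PV of 3-year annuity: €6.03 × [1 − (1+0.065)^−3] / 0.065 = 15.97031
Perpetuity value at year 3: €2.90 / 0.065 = 44.61538
PV of perpetuity: 44.61538 / (1+0.065)^3 = 36.93481
Total PV = 15.97031 + 36.93481 = 52.90511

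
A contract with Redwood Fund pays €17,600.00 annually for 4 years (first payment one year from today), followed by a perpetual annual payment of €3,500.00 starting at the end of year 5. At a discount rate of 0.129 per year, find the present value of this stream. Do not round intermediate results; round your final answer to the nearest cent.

PV of 4-year annuity: €17,600.00 × [1 − (1+0.129)^−4] / 0.129 = 52459.65432
Perpetuity value at year 4: €3,500.00 / 0.129 = 27131.78295
PV of perpetuity: 27131.78295 / (1+0.129)^4 = 16699.46533
Total PV = 52459.65432 + 16699.46533 = 69159.11965

€69159.12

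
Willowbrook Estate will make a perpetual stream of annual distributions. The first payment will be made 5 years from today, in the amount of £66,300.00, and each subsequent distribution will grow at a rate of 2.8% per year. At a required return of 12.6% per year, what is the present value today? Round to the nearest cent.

Value at end of year 4: C₁ / (r − g) = £66,300.00 / (0.126 − 0.028) = £676,530.6122
Discount to today: PV = £676,530.6122 / (1 + 0.126)^4 = £676,530.6122 / 1.607510 = £420,856.36

£420856.36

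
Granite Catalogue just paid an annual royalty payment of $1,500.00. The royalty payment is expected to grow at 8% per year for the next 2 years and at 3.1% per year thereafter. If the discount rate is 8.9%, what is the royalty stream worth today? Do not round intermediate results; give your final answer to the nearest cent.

D_1 = 1620.00000
D_2 = 1749.60000
Terminal value at year 2: TV = D_2×(1+g_2)/(r−g_2) = 1803.83760/0.058 = 31100.64828
P_0 = D_1/(1+r)^1 + D_2/(1+r)^2 + TV/(1+r)^2
    = 1487.60331 + 1475.30906 + 26224.89042 = 29187.80279

$29187.80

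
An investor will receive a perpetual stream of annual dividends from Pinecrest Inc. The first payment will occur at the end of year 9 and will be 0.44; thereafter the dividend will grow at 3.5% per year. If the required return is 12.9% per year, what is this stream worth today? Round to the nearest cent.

1.77

Value at end of year 8: C₁ / (r − g) = 0.44 / (0.129 − 0.035) = 4.6809
Discount to today: PV = 4.6809 / (1 + 0.129)^8 = 4.6809 / 2.639682 = 1.77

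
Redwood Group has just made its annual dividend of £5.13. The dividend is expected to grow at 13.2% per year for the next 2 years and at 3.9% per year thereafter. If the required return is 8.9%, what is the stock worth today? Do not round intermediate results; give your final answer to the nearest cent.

D_1 = 5.80716
D_2 = 6.57371
Terminal value at year 2: TV = D_2×(1+g_2)/(r−g_2) = 6.83008/0.05 = 136.60159
P_0 = D_1/(1+r)^1 + D_2/(1+r)^2 + TV/(1+r)^2
    = 5.33256 + 5.54312 + 115.18608 = 126.06177

£126.06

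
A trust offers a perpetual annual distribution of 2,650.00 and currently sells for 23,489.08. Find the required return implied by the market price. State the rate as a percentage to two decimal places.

11.28%

P = C/r ⇒ r = C/P = 2,650.00/23,489.08 = 0.112818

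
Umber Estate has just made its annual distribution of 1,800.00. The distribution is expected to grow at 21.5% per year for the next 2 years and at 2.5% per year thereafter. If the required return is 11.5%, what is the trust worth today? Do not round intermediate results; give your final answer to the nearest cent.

28440.81

D_1 = 2187.00000
D_2 = 2657.20500
Terminal value at year 2: TV = D_2×(1+g_2)/(r−g_2) = 2723.63512/0.09 = 30262.61250
P_0 = D_1/(1+r)^1 + D_2/(1+r)^2 + TV/(1+r)^2
    = 1961.43498 + 2137.34843 + 24342.02377 = 28440.80717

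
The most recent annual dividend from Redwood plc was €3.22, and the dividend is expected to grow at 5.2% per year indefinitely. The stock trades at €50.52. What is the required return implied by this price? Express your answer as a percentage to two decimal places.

D₁ = €3.22 × 1.052 = €3.3874
P = D₁/(r − g) ⇒ r = D₁/P + g = €3.3874/€50.52 + 0.052 = 0.067051 + 0.052 = 0.119051

11.91%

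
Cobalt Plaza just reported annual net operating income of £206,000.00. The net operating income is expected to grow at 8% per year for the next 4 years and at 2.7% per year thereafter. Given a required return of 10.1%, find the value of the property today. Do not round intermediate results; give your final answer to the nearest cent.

£3432437.04

D_1 = 222480.00000
D_2 = 240278.40000
D_3 = 259500.67200
D_4 = 280260.72576
Terminal value at year 4: TV = D_4×(1+g_2)/(r−g_2) = 287827.76536/0.074 = 3889564.39670
P_0 = D_1/(1+r)^1 + D_2/(1+r)^2 + D_3/(1+r)^3 + D_4/(1+r)^4 + TV/(1+r)^4
    = 202070.84469 + 198216.63239 + 194435.93368 + 190727.34639 + 2646986.28029 = 3432437.03743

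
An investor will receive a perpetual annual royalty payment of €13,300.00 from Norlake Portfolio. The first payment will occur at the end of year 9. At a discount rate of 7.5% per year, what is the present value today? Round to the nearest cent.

€99431.20

Value at end of year 8: C / r = €13,300.00 / 0.075 = €177,333.3333
Discount to today: PV = €177,333.3333 / (1 + 0.075)^8 = €177,333.3333 / 1.783478 = €99,431.20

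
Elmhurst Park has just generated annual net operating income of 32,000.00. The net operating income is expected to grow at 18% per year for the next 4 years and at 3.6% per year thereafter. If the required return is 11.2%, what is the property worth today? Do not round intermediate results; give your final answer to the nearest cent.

D_1 = 37760.00000
D_2 = 44556.80000
D_3 = 52577.02400
D_4 = 62040.88832
Terminal value at year 4: TV = D_4×(1+g_2)/(r−g_2) = 64274.36030/0.076 = 845715.26710
P_0 = D_1/(1+r)^1 + D_2/(1+r)^2 + D_3/(1+r)^3 + D_4/(1+r)^4 + TV/(1+r)^4
    = 33956.83453 + 36033.33161 + 38236.80872 + 40575.03084 + 553101.73614 = 701903.74184

701903.74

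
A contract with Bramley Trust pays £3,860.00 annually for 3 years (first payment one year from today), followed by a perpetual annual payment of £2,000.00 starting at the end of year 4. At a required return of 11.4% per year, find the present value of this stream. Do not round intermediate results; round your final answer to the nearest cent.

£22057.73

PV of 3-year annuity: £3,860.00 × [1 − (1+0.114)^−3] / 0.114 = 9367.50080
Perpetuity value at year 3: £2,000.00 / 0.114 = 17543.85965
PV of perpetuity: 17543.85965 / (1+0.114)^3 = 12690.23229
Total PV = 9367.50080 + 12690.23229 = 22057.73309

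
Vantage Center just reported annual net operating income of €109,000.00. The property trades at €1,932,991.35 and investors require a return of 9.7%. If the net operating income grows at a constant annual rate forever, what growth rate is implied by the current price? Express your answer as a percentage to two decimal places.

3.84%

P = D₀(1+g)/(r−g) ⇒ P(r−g) = D₀(1+g) ⇒ g(P+D₀) = P·r − D₀
g = (P·r − D₀)/(P + D₀) = (€1,932,991.35×0.097 − €109,000.00) / (€1,932,991.35 + €109,000.00) = 0.038443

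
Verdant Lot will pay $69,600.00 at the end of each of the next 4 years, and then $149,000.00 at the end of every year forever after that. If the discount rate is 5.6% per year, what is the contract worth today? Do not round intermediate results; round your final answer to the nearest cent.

$2383046.03

PV of 4-year annuity: $69,600.00 × [1 − (1+0.056)^−4] / 0.056 = 243396.86169
Perpetuity value at year 4: $149,000.00 / 0.056 = 2660714.28571
PV of perpetuity: 2660714.28571 / (1+0.056)^4 = 2139649.16515
Total PV = 243396.86169 + 2139649.16515 = 2383046.02684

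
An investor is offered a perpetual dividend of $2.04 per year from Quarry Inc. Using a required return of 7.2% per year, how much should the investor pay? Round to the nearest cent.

Level perpetuity: PV = C / r = $2.04 / 0.072 = $28.33

$28.33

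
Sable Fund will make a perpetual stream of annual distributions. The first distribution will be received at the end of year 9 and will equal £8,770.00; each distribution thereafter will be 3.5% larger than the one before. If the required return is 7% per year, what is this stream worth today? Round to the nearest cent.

£145834.85

Value at end of year 8: C₁ / (r − g) = £8,770.00 / (0.07 − 0.035) = £250,571.4286
Discount to today: PV = £250,571.4286 / (1 + 0.07)^8 = £250,571.4286 / 1.718186 = £145,834.85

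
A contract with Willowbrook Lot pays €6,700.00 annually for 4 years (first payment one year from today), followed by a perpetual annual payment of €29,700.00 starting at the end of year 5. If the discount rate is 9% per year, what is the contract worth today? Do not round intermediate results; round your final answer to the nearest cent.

PV of 4-year annuity: €6,700.00 × [1 − (1+0.09)^−4] / 0.09 = 21706.12318
Perpetuity value at year 4: €29,700.00 / 0.09 = 330000.00000
PV of perpetuity: 330000.00000 / (1+0.09)^4 = 233780.31965
Total PV = 21706.12318 + 233780.31965 = 255486.44283

€255486.44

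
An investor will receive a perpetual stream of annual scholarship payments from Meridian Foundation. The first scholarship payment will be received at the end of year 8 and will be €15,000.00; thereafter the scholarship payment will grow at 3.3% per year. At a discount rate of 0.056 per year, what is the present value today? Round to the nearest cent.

Value at end of year 7: C₁ / (r − g) = €15,000.00 / (0.056 − 0.033) = €652,173.9130
Discount to today: PV = €652,173.9130 / (1 + 0.056)^7 = €652,173.9130 / 1.464359 = €445,364.91

€445364.91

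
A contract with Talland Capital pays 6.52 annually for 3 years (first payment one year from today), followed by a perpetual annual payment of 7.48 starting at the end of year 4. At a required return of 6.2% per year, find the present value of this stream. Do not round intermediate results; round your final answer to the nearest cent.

PV of 3-year annuity: 6.52 × [1 − (1+0.062)^−3] / 0.062 = 17.36375
Perpetuity value at year 3: 7.48 / 0.062 = 120.64516
PV of perpetuity: 120.64516 / (1+0.062)^3 = 100.72479
Total PV = 17.36375 + 100.72479 = 118.08854

118.09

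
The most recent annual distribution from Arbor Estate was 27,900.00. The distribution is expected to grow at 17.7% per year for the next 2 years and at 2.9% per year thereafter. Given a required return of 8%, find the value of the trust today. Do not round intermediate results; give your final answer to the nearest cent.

D_1 = 32838.30000
D_2 = 38650.67910
Terminal value at year 2: TV = D_2×(1+g_2)/(r−g_2) = 39771.54879/0.051 = 779834.29008
P_0 = D_1/(1+r)^1 + D_2/(1+r)^2 + TV/(1+r)^2
    = 30405.83333 + 33136.72762 + 668582.21029 = 732124.77124

732124.77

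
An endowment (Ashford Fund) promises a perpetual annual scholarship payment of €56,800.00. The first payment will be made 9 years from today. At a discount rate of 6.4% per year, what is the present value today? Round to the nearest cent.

€540300.46

Value at end of year 8: C / r = €56,800.00 / 0.064 = €887,500.0000
Discount to today: PV = €887,500.0000 / (1 + 0.064)^8 = €887,500.0000 / 1.642605 = €540,300.46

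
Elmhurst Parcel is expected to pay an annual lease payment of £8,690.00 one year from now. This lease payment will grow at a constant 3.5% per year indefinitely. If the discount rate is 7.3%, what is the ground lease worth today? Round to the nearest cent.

Growing perpetuity: P = D₁ / (r − g) = £8,690.0000 / (0.073 − 0.035) = £228,684.21

£228684.21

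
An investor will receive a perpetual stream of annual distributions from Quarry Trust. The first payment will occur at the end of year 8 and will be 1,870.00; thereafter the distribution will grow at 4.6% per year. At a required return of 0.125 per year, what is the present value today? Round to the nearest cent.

10378.79

Value at end of year 7: C₁ / (r − g) = 1,870.00 / (0.125 − 0.046) = 23,670.8861
Discount to today: PV = 23,670.8861 / (1 + 0.125)^7 = 23,670.8861 / 2.280697 = 10,378.79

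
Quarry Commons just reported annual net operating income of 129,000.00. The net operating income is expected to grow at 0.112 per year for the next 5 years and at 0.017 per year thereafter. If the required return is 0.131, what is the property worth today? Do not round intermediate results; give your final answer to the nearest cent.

D_1 = 143448.00000
D_2 = 159514.17600
D_3 = 177379.76371
D_4 = 197246.29725
D_5 = 219337.88254
Terminal value at year 5: TV = D_5×(1+g_2)/(r−g_2) = 223066.62654/0.114 = 1956724.79423
P_0 = D_1/(1+r)^1 + D_2/(1+r)^2 + D_3/(1+r)^3 + D_4/(1+r)^4 + D_5/(1+r)^5 + TV/(1+r)^5
    = 126832.89125 + 124702.18839 + 122607.27983 + 120547.56425 + 118522.45044 + 1057345.01841 = 1670557.39257

1670557.39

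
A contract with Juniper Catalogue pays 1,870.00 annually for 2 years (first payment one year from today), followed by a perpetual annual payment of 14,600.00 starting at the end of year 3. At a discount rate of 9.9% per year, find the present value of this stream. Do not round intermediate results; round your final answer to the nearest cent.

PV of 2-year annuity: 1,870.00 × [1 − (1+0.099)^−2] / 0.099 = 3249.81516
Perpetuity value at year 2: 14,600.00 / 0.099 = 147474.74747
PV of perpetuity: 147474.74747 / (1+0.099)^2 = 122101.85906
Total PV = 3249.81516 + 122101.85906 = 125351.67422

125351.67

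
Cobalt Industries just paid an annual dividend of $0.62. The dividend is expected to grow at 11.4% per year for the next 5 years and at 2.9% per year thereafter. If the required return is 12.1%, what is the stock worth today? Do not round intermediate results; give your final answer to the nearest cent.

$9.76

D_1 = 0.69068
D_2 = 0.76942
D_3 = 0.85713
D_4 = 0.95484
D_5 = 1.06370
Terminal value at year 5: TV = D_5×(1+g_2)/(r−g_2) = 1.09454/0.092 = 11.89721
P_0 = D_1/(1+r)^1 + D_2/(1+r)^2 + D_3/(1+r)^3 + D_4/(1+r)^4 + D_5/(1+r)^5 + TV/(1+r)^5
    = 0.61613 + 0.61228 + 0.60846 + 0.60466 + 0.60088 + 6.72074 = 9.76315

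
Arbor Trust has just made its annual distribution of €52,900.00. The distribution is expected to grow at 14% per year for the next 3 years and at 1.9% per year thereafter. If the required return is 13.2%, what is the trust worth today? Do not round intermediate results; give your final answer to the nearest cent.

€648175.47

D_1 = 60306.00000
D_2 = 68748.84000
D_3 = 78373.67760
Terminal value at year 3: TV = D_3×(1+g_2)/(r−g_2) = 79862.77747/0.113 = 706750.24314
P_0 = D_1/(1+r)^1 + D_2/(1+r)^2 + D_3/(1+r)^3 + TV/(1+r)^3
    = 53273.85159 + 53650.34524 + 54029.49962 + 487221.77095 = 648175.46740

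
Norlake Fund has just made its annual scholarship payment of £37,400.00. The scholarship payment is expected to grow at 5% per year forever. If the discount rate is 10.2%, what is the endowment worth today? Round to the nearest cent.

£755192.31

D₁ = D₀ × (1 + g) = £37,400.00 × 1.05 = £39,270.0000
Growing perpetuity: P = D₁ / (r − g) = £39,270.0000 / (0.102 − 0.05) = £755,192.31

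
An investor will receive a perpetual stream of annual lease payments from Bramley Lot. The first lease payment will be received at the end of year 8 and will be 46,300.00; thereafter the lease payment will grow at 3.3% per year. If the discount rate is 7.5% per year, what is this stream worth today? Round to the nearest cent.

664465.52

Value at end of year 7: C₁ / (r − g) = 46,300.00 / (0.075 − 0.033) = 1,102,380.9524
Discount to today: PV = 1,102,380.9524 / (1 + 0.075)^7 = 1,102,380.9524 / 1.659049 = 664,465.52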